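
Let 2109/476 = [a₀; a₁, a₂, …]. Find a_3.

2109 = 4·476 + 205   →  a_0 = 4
476 = 2·205 + 66   →  a_1 = 2
205 = 3·66 + 7   →  a_2 = 3
66 = 9·7 + 3   →  a_3 = 9

9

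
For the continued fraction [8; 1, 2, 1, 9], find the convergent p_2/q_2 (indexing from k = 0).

26/3

Using pₖ = aₖpₖ₋₁ + pₖ₋₂, qₖ = aₖqₖ₋₁ + qₖ₋₂ (with p₋₁=1, p₋₂=0, q₋₁=0, q₋₂=1):
  k=0: a=8, p=8, q=1
  k=1: a=1, p=9, q=1
  k=2: a=2, p=26, q=3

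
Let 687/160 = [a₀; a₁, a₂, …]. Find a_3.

687 = 4·160 + 47   →  a_0 = 4
160 = 3·47 + 19   →  a_1 = 3
47 = 2·19 + 9   →  a_2 = 2
19 = 2·9 + 1   →  a_3 = 2

2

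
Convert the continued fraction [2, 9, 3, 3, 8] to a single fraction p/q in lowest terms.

Using pₖ = aₖpₖ₋₁ + pₖ₋₂ and qₖ = aₖqₖ₋₁ + qₖ₋₂:
  k=0: a=2, p=2, q=1
  k=1: a=9, p=19, q=9
  k=2: a=3, p=59, q=28
  k=3: a=3, p=196, q=93
  k=4: a=8, p=1627, q=772

1627/772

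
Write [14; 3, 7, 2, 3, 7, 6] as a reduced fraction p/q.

104400/7291

Using pₖ = aₖpₖ₋₁ + pₖ₋₂ and qₖ = aₖqₖ₋₁ + qₖ₋₂:
  k=0: a=14, p=14, q=1
  k=1: a=3, p=43, q=3
  k=2: a=7, p=315, q=22
  k=3: a=2, p=673, q=47
  k=4: a=3, p=2334, q=163
  k=5: a=7, p=17011, q=1188
  k=6: a=6, p=104400, q=7291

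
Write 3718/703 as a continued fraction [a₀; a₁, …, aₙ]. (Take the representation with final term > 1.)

3718 = 5*703 + 203
703 = 3*203 + 94
203 = 2*94 + 15
94 = 6*15 + 4
15 = 3*4 + 3
4 = 1*3 + 1
3 = 3*1 + 0  (stop)
So 3718/703 = [5; 3, 2, 6, 3, 1, 3].

[5; 3, 2, 6, 3, 1, 3]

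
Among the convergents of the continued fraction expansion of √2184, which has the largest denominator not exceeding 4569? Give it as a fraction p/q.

196420/4203

√2184 = [46; 1, 2, 1, 2, 1, 92, …] (period length 6).
Convergents:
  p_0/q_0 = 46/1
  p_1/q_1 = 47/1
  p_2/q_2 = 140/3
  p_3/q_3 = 187/4
  p_4/q_4 = 514/11
  p_5/q_5 = 701/15
  p_6/q_6 = 65006/1391
  p_7/q_7 = 65707/1406
  p_8/q_8 = 196420/4203
  p_9/q_9 = 262127/5609
q_8 = 4203 ≤ 4569 < 5609 = q_9, so the answer is 196420/4203.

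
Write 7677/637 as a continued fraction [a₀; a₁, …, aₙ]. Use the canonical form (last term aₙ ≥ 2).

[12; 19, 3, 3, 3]

7677 = 12×637 + 33
637 = 19×33 + 10
33 = 3×10 + 3
10 = 3×3 + 1
3 = 3×1 + 0  (stop)
So 7677/637 = [12; 19, 3, 3, 3].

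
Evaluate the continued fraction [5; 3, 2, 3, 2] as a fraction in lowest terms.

291/55

Using pₖ = aₖpₖ₋₁ + pₖ₋₂ and qₖ = aₖqₖ₋₁ + qₖ₋₂:
  k=0: a=5, p=5, q=1
  k=1: a=3, p=16, q=3
  k=2: a=2, p=37, q=7
  k=3: a=3, p=127, q=24
  k=4: a=2, p=291, q=55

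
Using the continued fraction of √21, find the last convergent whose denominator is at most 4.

√21 = [4; 1, 1, 2, 1, 1, 8, …] (period length 6).
Convergents:
  p_0/q_0 = 4/1
  p_1/q_1 = 5/1
  p_2/q_2 = 9/2
  p_3/q_3 = 23/5
q_2 = 2 ≤ 4 < 5 = q_3, so the answer is 9/2.

9/2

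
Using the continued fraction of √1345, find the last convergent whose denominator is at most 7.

110/3

√1345 = [36; 1, 2, 14, 2, 1, 72, …] (period length 6).
Convergents:
  p_0/q_0 = 36/1
  p_1/q_1 = 37/1
  p_2/q_2 = 110/3
  p_3/q_3 = 1577/43
q_2 = 3 ≤ 7 < 43 = q_3, so the answer is 110/3.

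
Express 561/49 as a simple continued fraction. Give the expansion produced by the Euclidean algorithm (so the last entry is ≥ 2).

[11; 2, 4, 2, 2]

561 = 11*49 + 22
49 = 2*22 + 5
22 = 4*5 + 2
5 = 2*2 + 1
2 = 2*1 + 0  (stop)
So 561/49 = [11; 2, 4, 2, 2].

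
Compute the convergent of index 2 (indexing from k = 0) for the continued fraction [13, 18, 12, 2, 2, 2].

2833/217

Using pₖ = aₖpₖ₋₁ + pₖ₋₂, qₖ = aₖqₖ₋₁ + qₖ₋₂ (with p₋₁=1, p₋₂=0, q₋₁=0, q₋₂=1):
  k=0: a=13, p=13, q=1
  k=1: a=18, p=235, q=18
  k=2: a=12, p=2833, q=217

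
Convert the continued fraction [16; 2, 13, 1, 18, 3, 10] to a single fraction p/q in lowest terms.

285299/17309

Fold from the inside: start with 10/1.
  3 + 1/10 = 31/10
  18 + 10/31 = 568/31
  1 + 31/568 = 599/568
  13 + 568/599 = 8355/599
  2 + 599/8355 = 17309/8355
  16 + 8355/17309 = 285299/17309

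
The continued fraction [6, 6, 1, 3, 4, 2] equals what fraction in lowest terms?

Fold from the inside: start with 2/1.
  4 + 1/2 = 9/2
  3 + 2/9 = 29/9
  1 + 9/29 = 38/29
  6 + 29/38 = 257/38
  6 + 38/257 = 1580/257

1580/257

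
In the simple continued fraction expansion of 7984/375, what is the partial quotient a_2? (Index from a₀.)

7984 = 21·375 + 109   →  a_0 = 21
375 = 3·109 + 48   →  a_1 = 3
109 = 2·48 + 13   →  a_2 = 2

2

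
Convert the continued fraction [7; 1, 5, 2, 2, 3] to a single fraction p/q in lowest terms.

855/109

Using pₖ = aₖpₖ₋₁ + pₖ₋₂ and qₖ = aₖqₖ₋₁ + qₖ₋₂:
  k=0: a=7, p=7, q=1
  k=1: a=1, p=8, q=1
  k=2: a=5, p=47, q=6
  k=3: a=2, p=102, q=13
  k=4: a=2, p=251, q=32
  k=5: a=3, p=855, q=109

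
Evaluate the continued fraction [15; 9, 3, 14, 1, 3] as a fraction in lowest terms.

25501/1688

Fold from the inside: start with 3/1.
  1 + 1/3 = 4/3
  14 + 3/4 = 59/4
  3 + 4/59 = 181/59
  9 + 59/181 = 1688/181
  15 + 181/1688 = 25501/1688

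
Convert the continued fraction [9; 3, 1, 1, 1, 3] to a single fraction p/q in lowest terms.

Using pₖ = aₖpₖ₋₁ + pₖ₋₂ and qₖ = aₖqₖ₋₁ + qₖ₋₂:
  k=0: a=9, p=9, q=1
  k=1: a=3, p=28, q=3
  k=2: a=1, p=37, q=4
  k=3: a=1, p=65, q=7
  k=4: a=1, p=102, q=11
  k=5: a=3, p=371, q=40

371/40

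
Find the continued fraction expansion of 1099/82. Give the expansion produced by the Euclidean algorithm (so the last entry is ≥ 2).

[13; 2, 2, 16]

1099 = 13·82 + 33
82 = 2·33 + 16
33 = 2·16 + 1
16 = 16·1 + 0  (stop)
So 1099/82 = [13; 2, 2, 16].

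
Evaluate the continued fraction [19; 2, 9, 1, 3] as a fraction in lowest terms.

1597/82

Fold from the inside: start with 3/1.
  1 + 1/3 = 4/3
  9 + 3/4 = 39/4
  2 + 4/39 = 82/39
  19 + 39/82 = 1597/82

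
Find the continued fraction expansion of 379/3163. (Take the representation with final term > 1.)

379 = 0·3163 + 379
3163 = 8·379 + 131
379 = 2·131 + 117
131 = 1·117 + 14
117 = 8·14 + 5
14 = 2·5 + 4
5 = 1·4 + 1
4 = 4·1 + 0  (stop)
So 379/3163 = [0; 8, 2, 1, 8, 2, 1, 4].

[0; 8, 2, 1, 8, 2, 1, 4]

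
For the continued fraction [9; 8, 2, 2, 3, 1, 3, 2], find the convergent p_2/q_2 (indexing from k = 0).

Using pₖ = aₖpₖ₋₁ + pₖ₋₂, qₖ = aₖqₖ₋₁ + qₖ₋₂ (with p₋₁=1, p₋₂=0, q₋₁=0, q₋₂=1):
  k=0: a=9, p=9, q=1
  k=1: a=8, p=73, q=8
  k=2: a=2, p=155, q=17

155/17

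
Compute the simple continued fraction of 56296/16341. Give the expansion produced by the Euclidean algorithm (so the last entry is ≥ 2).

[3; 2, 4, 19, 3, 3, 9]

56296 = 3×16341 + 7273
16341 = 2×7273 + 1795
7273 = 4×1795 + 93
1795 = 19×93 + 28
93 = 3×28 + 9
28 = 3×9 + 1
9 = 9×1 + 0  (stop)
So 56296/16341 = [3; 2, 4, 19, 3, 3, 9].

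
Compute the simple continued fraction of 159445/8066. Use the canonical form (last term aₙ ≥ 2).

159445 = 19×8066 + 6191
8066 = 1×6191 + 1875
6191 = 3×1875 + 566
1875 = 3×566 + 177
566 = 3×177 + 35
177 = 5×35 + 2
35 = 17×2 + 1
2 = 2×1 + 0  (stop)
So 159445/8066 = [19; 1, 3, 3, 3, 5, 17, 2].

[19; 1, 3, 3, 3, 5, 17, 2]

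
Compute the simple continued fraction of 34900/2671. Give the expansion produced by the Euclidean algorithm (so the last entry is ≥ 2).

[13; 15, 11, 16]

34900 = 13*2671 + 177
2671 = 15*177 + 16
177 = 11*16 + 1
16 = 16*1 + 0  (stop)
So 34900/2671 = [13; 15, 11, 16].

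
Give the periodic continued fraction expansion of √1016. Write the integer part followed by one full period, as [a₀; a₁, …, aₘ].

a₀ = ⌊√1016⌋ = 31.

[31; 1, 6, 1, 62]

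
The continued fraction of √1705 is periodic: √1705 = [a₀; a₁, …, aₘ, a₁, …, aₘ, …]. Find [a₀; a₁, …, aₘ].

a₀ = ⌊√1705⌋ = 41.
With m₀=0, d₀=1 and mₖ₊₁ = dₖaₖ − mₖ, dₖ₊₁ = (n − mₖ₊₁²)/dₖ, aₖ₊₁ = ⌊(a₀+mₖ₊₁)/dₖ₊₁⌋:
  k=1: m=41, d=24, a=3
  k=2: m=31, d=31, a=2
  k=3: m=31, d=24, a=3
  k=4: m=41, d=1, a=82
d=1 and a=2a₀=82 at k=4, so the next step gives (m, d) = (41, 24) again — its k=1 value — and the period has length 4.

[41; 3, 2, 3, 82]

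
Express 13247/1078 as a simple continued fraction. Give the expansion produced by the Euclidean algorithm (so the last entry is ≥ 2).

13247 = 12×1078 + 311
1078 = 3×311 + 145
311 = 2×145 + 21
145 = 6×21 + 19
21 = 1×19 + 2
19 = 9×2 + 1
2 = 2×1 + 0  (stop)
So 13247/1078 = [12; 3, 2, 6, 1, 9, 2].

[12; 3, 2, 6, 1, 9, 2]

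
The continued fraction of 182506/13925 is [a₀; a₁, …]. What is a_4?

16

182506 = 13·13925 + 1481   →  a_0 = 13
13925 = 9·1481 + 596   →  a_1 = 9
1481 = 2·596 + 289   →  a_2 = 2
596 = 2·289 + 18   →  a_3 = 2
289 = 16·18 + 1   →  a_4 = 16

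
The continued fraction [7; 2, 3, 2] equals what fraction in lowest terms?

119/16

Using pₖ = aₖpₖ₋₁ + pₖ₋₂ and qₖ = aₖqₖ₋₁ + qₖ₋₂:
  k=0: a=7, p=7, q=1
  k=1: a=2, p=15, q=2
  k=2: a=3, p=52, q=7
  k=3: a=2, p=119, q=16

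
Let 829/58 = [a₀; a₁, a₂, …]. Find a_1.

829 = 14·58 + 17   →  a_0 = 14
58 = 3·17 + 7   →  a_1 = 3

3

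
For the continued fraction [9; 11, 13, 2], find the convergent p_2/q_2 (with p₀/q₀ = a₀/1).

Using pₖ = aₖpₖ₋₁ + pₖ₋₂, qₖ = aₖqₖ₋₁ + qₖ₋₂ (with p₋₁=1, p₋₂=0, q₋₁=0, q₋₂=1):
  k=0: a=9, p=9, q=1
  k=1: a=11, p=100, q=11
  k=2: a=13, p=1309, q=144

1309/144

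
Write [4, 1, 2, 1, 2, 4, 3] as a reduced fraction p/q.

Using pₖ = aₖpₖ₋₁ + pₖ₋₂ and qₖ = aₖqₖ₋₁ + qₖ₋₂:
  k=0: a=4, p=4, q=1
  k=1: a=1, p=5, q=1
  k=2: a=2, p=14, q=3
  k=3: a=1, p=19, q=4
  k=4: a=2, p=52, q=11
  k=5: a=4, p=227, q=48
  k=6: a=3, p=733, q=155

733/155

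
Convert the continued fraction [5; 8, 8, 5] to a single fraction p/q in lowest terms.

Fold from the inside: start with 5/1.
  8 + 1/5 = 41/5
  8 + 5/41 = 333/41
  5 + 41/333 = 1706/333

1706/333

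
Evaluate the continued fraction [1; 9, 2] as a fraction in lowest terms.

21/19

Using pₖ = aₖpₖ₋₁ + pₖ₋₂ and qₖ = aₖqₖ₋₁ + qₖ₋₂:
  k=0: a=1, p=1, q=1
  k=1: a=9, p=10, q=9
  k=2: a=2, p=21, q=19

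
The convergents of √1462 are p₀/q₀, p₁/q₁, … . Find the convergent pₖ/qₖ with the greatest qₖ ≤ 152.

√1462 = [38; 4, 4, 4, 76, …] (period length 4).
Convergents:
  p_0/q_0 = 38/1
  p_1/q_1 = 153/4
  p_2/q_2 = 650/17
  p_3/q_3 = 2753/72
  p_4/q_4 = 209878/5489
q_3 = 72 ≤ 152 < 5489 = q_4, so the answer is 2753/72.

2753/72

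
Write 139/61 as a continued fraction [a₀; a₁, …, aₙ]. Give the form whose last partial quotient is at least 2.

[2; 3, 1, 1, 2, 3]

139 = 2×61 + 17
61 = 3×17 + 10
17 = 1×10 + 7
10 = 1×7 + 3
7 = 2×3 + 1
3 = 3×1 + 0  (stop)
So 139/61 = [2; 3, 1, 1, 2, 3].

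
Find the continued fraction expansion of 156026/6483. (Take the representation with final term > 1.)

156026 = 24·6483 + 434
6483 = 14·434 + 407
434 = 1·407 + 27
407 = 15·27 + 2
27 = 13·2 + 1
2 = 2·1 + 0  (stop)
So 156026/6483 = [24; 14, 1, 15, 13, 2].

[24; 14, 1, 15, 13, 2]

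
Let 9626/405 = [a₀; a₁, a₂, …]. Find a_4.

4

9626 = 23·405 + 311   →  a_0 = 23
405 = 1·311 + 94   →  a_1 = 1
311 = 3·94 + 29   →  a_2 = 3
94 = 3·29 + 7   →  a_3 = 3
29 = 4·7 + 1   →  a_4 = 4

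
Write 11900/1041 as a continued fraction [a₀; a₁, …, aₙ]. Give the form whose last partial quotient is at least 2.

11900 = 11×1041 + 449
1041 = 2×449 + 143
449 = 3×143 + 20
143 = 7×20 + 3
20 = 6×3 + 2
3 = 1×2 + 1
2 = 2×1 + 0  (stop)
So 11900/1041 = [11; 2, 3, 7, 6, 1, 2].

[11; 2, 3, 7, 6, 1, 2]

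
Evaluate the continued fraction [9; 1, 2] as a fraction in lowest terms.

Using pₖ = aₖpₖ₋₁ + pₖ₋₂ and qₖ = aₖqₖ₋₁ + qₖ₋₂:
  k=0: a=9, p=9, q=1
  k=1: a=1, p=10, q=1
  k=2: a=2, p=29, q=3

29/3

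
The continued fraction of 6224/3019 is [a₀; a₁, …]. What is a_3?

3

6224 = 2·3019 + 186   →  a_0 = 2
3019 = 16·186 + 43   →  a_1 = 16
186 = 4·43 + 14   →  a_2 = 4
43 = 3·14 + 1   →  a_3 = 3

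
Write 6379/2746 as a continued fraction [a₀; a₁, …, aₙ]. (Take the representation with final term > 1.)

6379 = 2×2746 + 887
2746 = 3×887 + 85
887 = 10×85 + 37
85 = 2×37 + 11
37 = 3×11 + 4
11 = 2×4 + 3
4 = 1×3 + 1
3 = 3×1 + 0  (stop)
So 6379/2746 = [2; 3, 10, 2, 3, 2, 1, 3].

[2; 3, 10, 2, 3, 2, 1, 3]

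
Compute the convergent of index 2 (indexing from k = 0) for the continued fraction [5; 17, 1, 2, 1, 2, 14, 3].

Using pₖ = aₖpₖ₋₁ + pₖ₋₂, qₖ = aₖqₖ₋₁ + qₖ₋₂ (with p₋₁=1, p₋₂=0, q₋₁=0, q₋₂=1):
  k=0: a=5, p=5, q=1
  k=1: a=17, p=86, q=17
  k=2: a=1, p=91, q=18

91/18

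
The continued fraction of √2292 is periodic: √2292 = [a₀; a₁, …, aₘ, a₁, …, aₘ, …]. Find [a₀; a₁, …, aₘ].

a₀ = ⌊√2292⌋ = 47.
With m₀=0, d₀=1 and mₖ₊₁ = dₖaₖ − mₖ, dₖ₊₁ = (n − mₖ₊₁²)/dₖ, aₖ₊₁ = ⌊(a₀+mₖ₊₁)/dₖ₊₁⌋:
  k=1: m=47, d=83, a=1
  k=2: m=36, d=12, a=6
  k=3: m=36, d=83, a=1
  k=4: m=47, d=1, a=94
d=1 and a=2a₀=94 at k=4, so the next step gives (m, d) = (47, 83) again — its k=1 value — and the period has length 4.

[47; 1, 6, 1, 94]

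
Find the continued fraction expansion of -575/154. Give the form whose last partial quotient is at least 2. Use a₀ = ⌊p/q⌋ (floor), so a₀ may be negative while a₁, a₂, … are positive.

-575 = -4*154 + 41
154 = 3*41 + 31
41 = 1*31 + 10
31 = 3*10 + 1
10 = 10*1 + 0  (stop)
So -575/154 = [-4; 3, 1, 3, 10].

[-4; 3, 1, 3, 10]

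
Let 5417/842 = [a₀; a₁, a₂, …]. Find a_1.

5417 = 6·842 + 365   →  a_0 = 6
842 = 2·365 + 112   →  a_1 = 2

2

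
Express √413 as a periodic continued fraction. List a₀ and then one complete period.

[20; 3, 9, 1, 4, 1, 9, 3, 40]

a₀ = ⌊√413⌋ = 20.
With m₀=0, d₀=1 and mₖ₊₁ = dₖaₖ − mₖ, dₖ₊₁ = (n − mₖ₊₁²)/dₖ, aₖ₊₁ = ⌊(a₀+mₖ₊₁)/dₖ₊₁⌋:
  k=1: m=20, d=13, a=3
  k=2: m=19, d=4, a=9
  k=3: m=17, d=31, a=1
  k=4: m=14, d=7, a=4
  k=5: m=14, d=31, a=1
  k=6: m=17, d=4, a=9
  k=7: m=19, d=13, a=3
  k=8: m=20, d=1, a=40
d=1 and a=2a₀=40 at k=8, so the next step gives (m, d) = (20, 13) again — its k=1 value — and the period has length 8.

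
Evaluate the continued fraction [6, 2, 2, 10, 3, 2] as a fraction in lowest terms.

2395/374

Using pₖ = aₖpₖ₋₁ + pₖ₋₂ and qₖ = aₖqₖ₋₁ + qₖ₋₂:
  k=0: a=6, p=6, q=1
  k=1: a=2, p=13, q=2
  k=2: a=2, p=32, q=5
  k=3: a=10, p=333, q=52
  k=4: a=3, p=1031, q=161
  k=5: a=2, p=2395, q=374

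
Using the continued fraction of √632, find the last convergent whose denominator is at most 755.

√632 = [25; 7, 6, 7, 50, …] (period length 4).
Convergents:
  p_0/q_0 = 25/1
  p_1/q_1 = 176/7
  p_2/q_2 = 1081/43
  p_3/q_3 = 7743/308
  p_4/q_4 = 388231/15443
q_3 = 308 ≤ 755 < 15443 = q_4, so the answer is 7743/308.

7743/308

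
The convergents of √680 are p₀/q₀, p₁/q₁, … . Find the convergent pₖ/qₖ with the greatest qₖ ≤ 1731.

√680 = [26; 13, 52, …] (period length 2).
Convergents:
  p_0/q_0 = 26/1
  p_1/q_1 = 339/13
  p_2/q_2 = 17654/677
  p_3/q_3 = 229841/8814
q_2 = 677 ≤ 1731 < 8814 = q_3, so the answer is 17654/677.

17654/677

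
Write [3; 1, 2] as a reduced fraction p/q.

Fold from the inside: start with 2/1.
  1 + 1/2 = 3/2
  3 + 2/3 = 11/3

11/3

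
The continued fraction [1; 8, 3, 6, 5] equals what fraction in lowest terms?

Using pₖ = aₖpₖ₋₁ + pₖ₋₂ and qₖ = aₖqₖ₋₁ + qₖ₋₂:
  k=0: a=1, p=1, q=1
  k=1: a=8, p=9, q=8
  k=2: a=3, p=28, q=25
  k=3: a=6, p=177, q=158
  k=4: a=5, p=913, q=815

913/815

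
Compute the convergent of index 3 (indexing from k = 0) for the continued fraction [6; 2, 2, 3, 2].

Using pₖ = aₖpₖ₋₁ + pₖ₋₂, qₖ = aₖqₖ₋₁ + qₖ₋₂ (with p₋₁=1, p₋₂=0, q₋₁=0, q₋₂=1):
  k=0: a=6, p=6, q=1
  k=1: a=2, p=13, q=2
  k=2: a=2, p=32, q=5
  k=3: a=3, p=109, q=17

109/17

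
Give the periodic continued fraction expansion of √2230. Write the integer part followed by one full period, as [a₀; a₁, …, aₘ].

a₀ = ⌊√2230⌋ = 47.

[47; 4, 2, 18, 2, 4, 94]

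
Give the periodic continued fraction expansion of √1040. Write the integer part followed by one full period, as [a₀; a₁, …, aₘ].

[32; 4, 64]

a₀ = ⌊√1040⌋ = 32.
With m₀=0, d₀=1 and mₖ₊₁ = dₖaₖ − mₖ, dₖ₊₁ = (n − mₖ₊₁²)/dₖ, aₖ₊₁ = ⌊(a₀+mₖ₊₁)/dₖ₊₁⌋:
  k=1: m=32, d=16, a=4
  k=2: m=32, d=1, a=64
d=1 and a=2a₀=64 at k=2, so the next step gives (m, d) = (32, 16) again — its k=1 value — and the period has length 2.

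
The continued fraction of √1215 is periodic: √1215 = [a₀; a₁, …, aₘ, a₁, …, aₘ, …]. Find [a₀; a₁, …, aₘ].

[34; 1, 5, 1, 68]

a₀ = ⌊√1215⌋ = 34.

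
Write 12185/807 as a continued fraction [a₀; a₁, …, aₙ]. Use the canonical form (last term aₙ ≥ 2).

12185 = 15*807 + 80
807 = 10*80 + 7
80 = 11*7 + 3
7 = 2*3 + 1
3 = 3*1 + 0  (stop)
So 12185/807 = [15; 10, 11, 2, 3].

[15; 10, 11, 2, 3]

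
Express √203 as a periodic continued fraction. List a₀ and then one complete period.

a₀ = ⌊√203⌋ = 14.
With m₀=0, d₀=1 and mₖ₊₁ = dₖaₖ − mₖ, dₖ₊₁ = (n − mₖ₊₁²)/dₖ, aₖ₊₁ = ⌊(a₀+mₖ₊₁)/dₖ₊₁⌋:
  k=1: m=14, d=7, a=4
  k=2: m=14, d=1, a=28
d=1 and a=2a₀=28 at k=2, so the next step gives (m, d) = (14, 7) again — its k=1 value — and the period has length 2.

[14; 4, 28]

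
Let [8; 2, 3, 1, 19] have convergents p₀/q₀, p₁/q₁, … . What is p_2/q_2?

59/7

Using pₖ = aₖpₖ₋₁ + pₖ₋₂, qₖ = aₖqₖ₋₁ + qₖ₋₂ (with p₋₁=1, p₋₂=0, q₋₁=0, q₋₂=1):
  k=0: a=8, p=8, q=1
  k=1: a=2, p=17, q=2
  k=2: a=3, p=59, q=7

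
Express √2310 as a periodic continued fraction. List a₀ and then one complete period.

a₀ = ⌊√2310⌋ = 48.
With m₀=0, d₀=1 and mₖ₊₁ = dₖaₖ − mₖ, dₖ₊₁ = (n − mₖ₊₁²)/dₖ, aₖ₊₁ = ⌊(a₀+mₖ₊₁)/dₖ₊₁⌋:
  k=1: m=48, d=6, a=16
  k=2: m=48, d=1, a=96
d=1 and a=2a₀=96 at k=2, so the next step gives (m, d) = (48, 6) again — its k=1 value — and the period has length 2.

[48; 16, 96]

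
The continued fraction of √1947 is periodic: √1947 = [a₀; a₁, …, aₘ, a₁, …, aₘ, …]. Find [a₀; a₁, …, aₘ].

[44; 8, 88]

a₀ = ⌊√1947⌋ = 44.
With m₀=0, d₀=1 and mₖ₊₁ = dₖaₖ − mₖ, dₖ₊₁ = (n − mₖ₊₁²)/dₖ, aₖ₊₁ = ⌊(a₀+mₖ₊₁)/dₖ₊₁⌋:
  k=1: m=44, d=11, a=8
  k=2: m=44, d=1, a=88
d=1 and a=2a₀=88 at k=2, so the next step gives (m, d) = (44, 11) again — its k=1 value — and the period has length 2.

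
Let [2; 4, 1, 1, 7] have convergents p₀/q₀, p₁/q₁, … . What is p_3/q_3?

20/9

Using pₖ = aₖpₖ₋₁ + pₖ₋₂, qₖ = aₖqₖ₋₁ + qₖ₋₂ (with p₋₁=1, p₋₂=0, q₋₁=0, q₋₂=1):
  k=0: a=2, p=2, q=1
  k=1: a=4, p=9, q=4
  k=2: a=1, p=11, q=5
  k=3: a=1, p=20, q=9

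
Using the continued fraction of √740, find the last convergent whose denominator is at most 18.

√740 = [27; 4, 1, 12, 1, 4, 54, …] (period length 6).
Convergents:
  p_0/q_0 = 27/1
  p_1/q_1 = 109/4
  p_2/q_2 = 136/5
  p_3/q_3 = 1741/64
q_2 = 5 ≤ 18 < 64 = q_3, so the answer is 136/5.

136/5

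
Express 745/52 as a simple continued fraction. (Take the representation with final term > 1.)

745 = 14*52 + 17
52 = 3*17 + 1
17 = 17*1 + 0  (stop)
So 745/52 = [14; 3, 17].

[14; 3, 17]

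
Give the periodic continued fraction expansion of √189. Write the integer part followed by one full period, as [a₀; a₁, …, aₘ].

[13; 1, 2, 1, 26]

a₀ = ⌊√189⌋ = 13.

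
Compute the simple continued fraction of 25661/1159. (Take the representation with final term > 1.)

[22; 7, 9, 18]

25661 = 22*1159 + 163
1159 = 7*163 + 18
163 = 9*18 + 1
18 = 18*1 + 0  (stop)
So 25661/1159 = [22; 7, 9, 18].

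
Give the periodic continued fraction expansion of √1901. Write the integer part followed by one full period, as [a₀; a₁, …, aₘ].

[43; 1, 1, 1, 1, 86]

a₀ = ⌊√1901⌋ = 43.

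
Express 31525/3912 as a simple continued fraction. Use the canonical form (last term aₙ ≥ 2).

[8; 17, 12, 19]

31525 = 8×3912 + 229
3912 = 17×229 + 19
229 = 12×19 + 1
19 = 19×1 + 0  (stop)
So 31525/3912 = [8; 17, 12, 19].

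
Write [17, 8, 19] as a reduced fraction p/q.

Fold from the inside: start with 19/1.
  8 + 1/19 = 153/19
  17 + 19/153 = 2620/153

2620/153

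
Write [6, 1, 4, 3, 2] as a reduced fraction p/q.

252/37

Fold from the inside: start with 2/1.
  3 + 1/2 = 7/2
  4 + 2/7 = 30/7
  1 + 7/30 = 37/30
  6 + 30/37 = 252/37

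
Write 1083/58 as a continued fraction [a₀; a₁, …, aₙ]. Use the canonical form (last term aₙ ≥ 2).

[18; 1, 2, 19]

1083 = 18·58 + 39
58 = 1·39 + 19
39 = 2·19 + 1
19 = 19·1 + 0  (stop)
So 1083/58 = [18; 1, 2, 19].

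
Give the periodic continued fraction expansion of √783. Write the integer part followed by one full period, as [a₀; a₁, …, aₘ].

a₀ = ⌊√783⌋ = 27.
With m₀=0, d₀=1 and mₖ₊₁ = dₖaₖ − mₖ, dₖ₊₁ = (n − mₖ₊₁²)/dₖ, aₖ₊₁ = ⌊(a₀+mₖ₊₁)/dₖ₊₁⌋:
  k=1: m=27, d=54, a=1
  k=2: m=27, d=1, a=54
d=1 and a=2a₀=54 at k=2, so the next step gives (m, d) = (27, 54) again — its k=1 value — and the period has length 2.

[27; 1, 54]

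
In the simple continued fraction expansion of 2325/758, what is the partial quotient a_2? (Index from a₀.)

1

2325 = 3·758 + 51   →  a_0 = 3
758 = 14·51 + 44   →  a_1 = 14
51 = 1·44 + 7   →  a_2 = 1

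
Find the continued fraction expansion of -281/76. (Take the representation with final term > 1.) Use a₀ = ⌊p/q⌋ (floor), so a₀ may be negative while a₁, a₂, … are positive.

-281 = -4×76 + 23
76 = 3×23 + 7
23 = 3×7 + 2
7 = 3×2 + 1
2 = 2×1 + 0  (stop)
So -281/76 = [-4; 3, 3, 3, 2].

[-4; 3, 3, 3, 2]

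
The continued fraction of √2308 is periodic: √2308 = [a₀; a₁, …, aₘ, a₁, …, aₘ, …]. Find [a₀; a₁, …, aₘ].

[48; 24, 96]

a₀ = ⌊√2308⌋ = 48.
With m₀=0, d₀=1 and mₖ₊₁ = dₖaₖ − mₖ, dₖ₊₁ = (n − mₖ₊₁²)/dₖ, aₖ₊₁ = ⌊(a₀+mₖ₊₁)/dₖ₊₁⌋:
  k=1: m=48, d=4, a=24
  k=2: m=48, d=1, a=96
d=1 and a=2a₀=96 at k=2, so the next step gives (m, d) = (48, 4) again — its k=1 value — and the period has length 2.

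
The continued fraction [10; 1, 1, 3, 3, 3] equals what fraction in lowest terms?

803/76

Using pₖ = aₖpₖ₋₁ + pₖ₋₂ and qₖ = aₖqₖ₋₁ + qₖ₋₂:
  k=0: a=10, p=10, q=1
  k=1: a=1, p=11, q=1
  k=2: a=1, p=21, q=2
  k=3: a=3, p=74, q=7
  k=4: a=3, p=243, q=23
  k=5: a=3, p=803, q=76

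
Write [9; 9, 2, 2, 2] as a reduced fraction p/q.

Fold from the inside: start with 2/1.
  2 + 1/2 = 5/2
  2 + 2/5 = 12/5
  9 + 5/12 = 113/12
  9 + 12/113 = 1029/113

1029/113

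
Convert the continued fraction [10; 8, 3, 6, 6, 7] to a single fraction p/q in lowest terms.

Fold from the inside: start with 7/1.
  6 + 1/7 = 43/7
  6 + 7/43 = 265/43
  3 + 43/265 = 838/265
  8 + 265/838 = 6969/838
  10 + 838/6969 = 70528/6969

70528/6969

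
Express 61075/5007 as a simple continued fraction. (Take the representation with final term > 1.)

61075 = 12*5007 + 991
5007 = 5*991 + 52
991 = 19*52 + 3
52 = 17*3 + 1
3 = 3*1 + 0  (stop)
So 61075/5007 = [12; 5, 19, 17, 3].

[12; 5, 19, 17, 3]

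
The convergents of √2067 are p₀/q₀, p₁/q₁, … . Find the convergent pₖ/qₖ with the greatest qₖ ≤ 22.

√2067 = [45; 2, 6, 2, 90, …] (period length 4).
Convergents:
  p_0/q_0 = 45/1
  p_1/q_1 = 91/2
  p_2/q_2 = 591/13
  p_3/q_3 = 1273/28
q_2 = 13 ≤ 22 < 28 = q_3, so the answer is 591/13.

591/13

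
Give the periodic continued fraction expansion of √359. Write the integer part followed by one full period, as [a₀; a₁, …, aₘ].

[18; 1, 17, 1, 36]

a₀ = ⌊√359⌋ = 18.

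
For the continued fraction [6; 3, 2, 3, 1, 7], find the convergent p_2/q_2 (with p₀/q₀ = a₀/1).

44/7

Using pₖ = aₖpₖ₋₁ + pₖ₋₂, qₖ = aₖqₖ₋₁ + qₖ₋₂ (with p₋₁=1, p₋₂=0, q₋₁=0, q₋₂=1):
  k=0: a=6, p=6, q=1
  k=1: a=3, p=19, q=3
  k=2: a=2, p=44, q=7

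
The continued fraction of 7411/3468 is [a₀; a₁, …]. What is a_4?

7411 = 2·3468 + 475   →  a_0 = 2
3468 = 7·475 + 143   →  a_1 = 7
475 = 3·143 + 46   →  a_2 = 3
143 = 3·46 + 5   →  a_3 = 3
46 = 9·5 + 1   →  a_4 = 9

9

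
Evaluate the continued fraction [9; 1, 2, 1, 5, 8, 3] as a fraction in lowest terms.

5717/587

Using pₖ = aₖpₖ₋₁ + pₖ₋₂ and qₖ = aₖqₖ₋₁ + qₖ₋₂:
  k=0: a=9, p=9, q=1
  k=1: a=1, p=10, q=1
  k=2: a=2, p=29, q=3
  k=3: a=1, p=39, q=4
  k=4: a=5, p=224, q=23
  k=5: a=8, p=1831, q=188
  k=6: a=3, p=5717, q=587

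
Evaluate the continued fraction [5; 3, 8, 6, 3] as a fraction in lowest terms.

2575/484

Using pₖ = aₖpₖ₋₁ + pₖ₋₂ and qₖ = aₖqₖ₋₁ + qₖ₋₂:
  k=0: a=5, p=5, q=1
  k=1: a=3, p=16, q=3
  k=2: a=8, p=133, q=25
  k=3: a=6, p=814, q=153
  k=4: a=3, p=2575, q=484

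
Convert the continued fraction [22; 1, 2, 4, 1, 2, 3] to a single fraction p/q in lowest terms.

3426/151

Using pₖ = aₖpₖ₋₁ + pₖ₋₂ and qₖ = aₖqₖ₋₁ + qₖ₋₂:
  k=0: a=22, p=22, q=1
  k=1: a=1, p=23, q=1
  k=2: a=2, p=68, q=3
  k=3: a=4, p=295, q=13
  k=4: a=1, p=363, q=16
  k=5: a=2, p=1021, q=45
  k=6: a=3, p=3426, q=151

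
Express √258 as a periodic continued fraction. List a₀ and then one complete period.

a₀ = ⌊√258⌋ = 16.
With m₀=0, d₀=1 and mₖ₊₁ = dₖaₖ − mₖ, dₖ₊₁ = (n − mₖ₊₁²)/dₖ, aₖ₊₁ = ⌊(a₀+mₖ₊₁)/dₖ₊₁⌋:
  k=1: m=16, d=2, a=16
  k=2: m=16, d=1, a=32
d=1 and a=2a₀=32 at k=2, so the next step gives (m, d) = (16, 2) again — its k=1 value — and the period has length 2.

[16; 16, 32]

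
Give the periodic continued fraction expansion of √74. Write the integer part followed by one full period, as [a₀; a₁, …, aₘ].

[8; 1, 1, 1, 1, 16]

a₀ = ⌊√74⌋ = 8.
With m₀=0, d₀=1 and mₖ₊₁ = dₖaₖ − mₖ, dₖ₊₁ = (n − mₖ₊₁²)/dₖ, aₖ₊₁ = ⌊(a₀+mₖ₊₁)/dₖ₊₁⌋:
  k=1: m=8, d=10, a=1
  k=2: m=2, d=7, a=1
  k=3: m=5, d=7, a=1
  k=4: m=2, d=10, a=1
  k=5: m=8, d=1, a=16
d=1 and a=2a₀=16 at k=5, so the next step gives (m, d) = (8, 10) again — its k=1 value — and the period has length 5.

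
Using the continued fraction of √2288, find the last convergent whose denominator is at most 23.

√2288 = [47; 1, 4, 1, 94, …] (period length 4).
Convergents:
  p_0/q_0 = 47/1
  p_1/q_1 = 48/1
  p_2/q_2 = 239/5
  p_3/q_3 = 287/6
  p_4/q_4 = 27217/569
q_3 = 6 ≤ 23 < 569 = q_4, so the answer is 287/6.

287/6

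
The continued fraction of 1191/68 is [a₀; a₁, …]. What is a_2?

1191 = 17·68 + 35   →  a_0 = 17
68 = 1·35 + 33   →  a_1 = 1
35 = 1·33 + 2   →  a_2 = 1

1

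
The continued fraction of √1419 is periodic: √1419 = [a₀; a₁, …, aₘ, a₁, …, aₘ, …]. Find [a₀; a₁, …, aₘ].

[37; 1, 2, 37, 2, 1, 74]

a₀ = ⌊√1419⌋ = 37.
With m₀=0, d₀=1 and mₖ₊₁ = dₖaₖ − mₖ, dₖ₊₁ = (n − mₖ₊₁²)/dₖ, aₖ₊₁ = ⌊(a₀+mₖ₊₁)/dₖ₊₁⌋:
  k=1: m=37, d=50, a=1
  k=2: m=13, d=25, a=2
  k=3: m=37, d=2, a=37
  k=4: m=37, d=25, a=2
  k=5: m=13, d=50, a=1
  k=6: m=37, d=1, a=74
d=1 and a=2a₀=74 at k=6, so the next step gives (m, d) = (37, 50) again — its k=1 value — and the period has length 6.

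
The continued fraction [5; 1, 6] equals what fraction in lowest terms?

41/7

Fold from the inside: start with 6/1.
  1 + 1/6 = 7/6
  5 + 6/7 = 41/7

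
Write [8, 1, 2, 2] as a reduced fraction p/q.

Using pₖ = aₖpₖ₋₁ + pₖ₋₂ and qₖ = aₖqₖ₋₁ + qₖ₋₂:
  k=0: a=8, p=8, q=1
  k=1: a=1, p=9, q=1
  k=2: a=2, p=26, q=3
  k=3: a=2, p=61, q=7

61/7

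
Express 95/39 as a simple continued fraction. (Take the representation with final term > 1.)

[2; 2, 3, 2, 2]

95 = 2·39 + 17
39 = 2·17 + 5
17 = 3·5 + 2
5 = 2·2 + 1
2 = 2·1 + 0  (stop)
So 95/39 = [2; 2, 3, 2, 2].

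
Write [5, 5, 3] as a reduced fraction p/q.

83/16

Using pₖ = aₖpₖ₋₁ + pₖ₋₂ and qₖ = aₖqₖ₋₁ + qₖ₋₂:
  k=0: a=5, p=5, q=1
  k=1: a=5, p=26, q=5
  k=2: a=3, p=83, q=16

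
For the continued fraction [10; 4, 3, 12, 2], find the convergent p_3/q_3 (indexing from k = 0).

Using pₖ = aₖpₖ₋₁ + pₖ₋₂, qₖ = aₖqₖ₋₁ + qₖ₋₂ (with p₋₁=1, p₋₂=0, q₋₁=0, q₋₂=1):
  k=0: a=10, p=10, q=1
  k=1: a=4, p=41, q=4
  k=2: a=3, p=133, q=13
  k=3: a=12, p=1637, q=160

1637/160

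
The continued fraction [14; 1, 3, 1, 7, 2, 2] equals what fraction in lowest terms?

Fold from the inside: start with 2/1.
  2 + 1/2 = 5/2
  7 + 2/5 = 37/5
  1 + 5/37 = 42/37
  3 + 37/42 = 163/42
  1 + 42/163 = 205/163
  14 + 163/205 = 3033/205

3033/205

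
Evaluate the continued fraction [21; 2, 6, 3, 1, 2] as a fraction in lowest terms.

3198/149

Fold from the inside: start with 2/1.
  1 + 1/2 = 3/2
  3 + 2/3 = 11/3
  6 + 3/11 = 69/11
  2 + 11/69 = 149/69
  21 + 69/149 = 3198/149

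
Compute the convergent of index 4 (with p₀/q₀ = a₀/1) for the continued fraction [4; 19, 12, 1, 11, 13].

11983/2957

Using pₖ = aₖpₖ₋₁ + pₖ₋₂, qₖ = aₖqₖ₋₁ + qₖ₋₂ (with p₋₁=1, p₋₂=0, q₋₁=0, q₋₂=1):
  k=0: a=4, p=4, q=1
  k=1: a=19, p=77, q=19
  k=2: a=12, p=928, q=229
  k=3: a=1, p=1005, q=248
  k=4: a=11, p=11983, q=2957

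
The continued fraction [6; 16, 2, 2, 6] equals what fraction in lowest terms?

Using pₖ = aₖpₖ₋₁ + pₖ₋₂ and qₖ = aₖqₖ₋₁ + qₖ₋₂:
  k=0: a=6, p=6, q=1
  k=1: a=16, p=97, q=16
  k=2: a=2, p=200, q=33
  k=3: a=2, p=497, q=82
  k=4: a=6, p=3182, q=525

3182/525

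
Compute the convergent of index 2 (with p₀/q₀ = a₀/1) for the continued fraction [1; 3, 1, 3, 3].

5/4

Using pₖ = aₖpₖ₋₁ + pₖ₋₂, qₖ = aₖqₖ₋₁ + qₖ₋₂ (with p₋₁=1, p₋₂=0, q₋₁=0, q₋₂=1):
  k=0: a=1, p=1, q=1
  k=1: a=3, p=4, q=3
  k=2: a=1, p=5, q=4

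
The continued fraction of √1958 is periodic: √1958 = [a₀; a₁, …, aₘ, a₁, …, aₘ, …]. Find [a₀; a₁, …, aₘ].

[44; 4, 88]

a₀ = ⌊√1958⌋ = 44.
With m₀=0, d₀=1 and mₖ₊₁ = dₖaₖ − mₖ, dₖ₊₁ = (n − mₖ₊₁²)/dₖ, aₖ₊₁ = ⌊(a₀+mₖ₊₁)/dₖ₊₁⌋:
  k=1: m=44, d=22, a=4
  k=2: m=44, d=1, a=88
d=1 and a=2a₀=88 at k=2, so the next step gives (m, d) = (44, 22) again — its k=1 value — and the period has length 2.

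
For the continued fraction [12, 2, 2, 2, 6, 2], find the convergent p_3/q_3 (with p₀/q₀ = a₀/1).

149/12

Using pₖ = aₖpₖ₋₁ + pₖ₋₂, qₖ = aₖqₖ₋₁ + qₖ₋₂ (with p₋₁=1, p₋₂=0, q₋₁=0, q₋₂=1):
  k=0: a=12, p=12, q=1
  k=1: a=2, p=25, q=2
  k=2: a=2, p=62, q=5
  k=3: a=2, p=149, q=12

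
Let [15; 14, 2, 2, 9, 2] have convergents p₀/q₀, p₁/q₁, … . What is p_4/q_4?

10202/677

Using pₖ = aₖpₖ₋₁ + pₖ₋₂, qₖ = aₖqₖ₋₁ + qₖ₋₂ (with p₋₁=1, p₋₂=0, q₋₁=0, q₋₂=1):
  k=0: a=15, p=15, q=1
  k=1: a=14, p=211, q=14
  k=2: a=2, p=437, q=29
  k=3: a=2, p=1085, q=72
  k=4: a=9, p=10202, q=677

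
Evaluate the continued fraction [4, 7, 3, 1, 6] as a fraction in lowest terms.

Fold from the inside: start with 6/1.
  1 + 1/6 = 7/6
  3 + 6/7 = 27/7
  7 + 7/27 = 196/27
  4 + 27/196 = 811/196

811/196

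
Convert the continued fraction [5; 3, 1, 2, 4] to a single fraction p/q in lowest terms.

Using pₖ = aₖpₖ₋₁ + pₖ₋₂ and qₖ = aₖqₖ₋₁ + qₖ₋₂:
  k=0: a=5, p=5, q=1
  k=1: a=3, p=16, q=3
  k=2: a=1, p=21, q=4
  k=3: a=2, p=58, q=11
  k=4: a=4, p=253, q=48

253/48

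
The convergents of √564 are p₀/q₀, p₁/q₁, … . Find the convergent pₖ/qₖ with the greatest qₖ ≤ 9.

√564 = [23; 1, 2, 1, 46, …] (period length 4).
Convergents:
  p_0/q_0 = 23/1
  p_1/q_1 = 24/1
  p_2/q_2 = 71/3
  p_3/q_3 = 95/4
  p_4/q_4 = 4441/187
q_3 = 4 ≤ 9 < 187 = q_4, so the answer is 95/4.

95/4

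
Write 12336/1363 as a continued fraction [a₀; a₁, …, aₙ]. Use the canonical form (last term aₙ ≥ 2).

12336 = 9·1363 + 69
1363 = 19·69 + 52
69 = 1·52 + 17
52 = 3·17 + 1
17 = 17·1 + 0  (stop)
So 12336/1363 = [9; 19, 1, 3, 17].

[9; 19, 1, 3, 17]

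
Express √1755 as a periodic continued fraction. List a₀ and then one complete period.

[41; 1, 8, 3, 8, 1, 82]

a₀ = ⌊√1755⌋ = 41.
With m₀=0, d₀=1 and mₖ₊₁ = dₖaₖ − mₖ, dₖ₊₁ = (n − mₖ₊₁²)/dₖ, aₖ₊₁ = ⌊(a₀+mₖ₊₁)/dₖ₊₁⌋:
  k=1: m=41, d=74, a=1
  k=2: m=33, d=9, a=8
  k=3: m=39, d=26, a=3
  k=4: m=39, d=9, a=8
  k=5: m=33, d=74, a=1
  k=6: m=41, d=1, a=82
d=1 and a=2a₀=82 at k=6, so the next step gives (m, d) = (41, 74) again — its k=1 value — and the period has length 6.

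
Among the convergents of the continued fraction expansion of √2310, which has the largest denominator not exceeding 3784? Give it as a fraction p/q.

73872/1537

√2310 = [48; 16, 96, …] (period length 2).
Convergents:
  p_0/q_0 = 48/1
  p_1/q_1 = 769/16
  p_2/q_2 = 73872/1537
  p_3/q_3 = 1182721/24608
q_2 = 1537 ≤ 3784 < 24608 = q_3, so the answer is 73872/1537.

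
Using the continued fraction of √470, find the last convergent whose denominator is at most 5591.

73862/3407

√470 = [21; 1, 2, 8, 2, 1, 42, …] (period length 6).
Convergents:
  p_0/q_0 = 21/1
  p_1/q_1 = 22/1
  p_2/q_2 = 65/3
  p_3/q_3 = 542/25
  p_4/q_4 = 1149/53
  p_5/q_5 = 1691/78
  p_6/q_6 = 72171/3329
  p_7/q_7 = 73862/3407
  p_8/q_8 = 219895/10143
q_7 = 3407 ≤ 5591 < 10143 = q_8, so the answer is 73862/3407.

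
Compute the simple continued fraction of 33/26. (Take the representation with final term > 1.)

[1; 3, 1, 2, 2]

33 = 1·26 + 7
26 = 3·7 + 5
7 = 1·5 + 2
5 = 2·2 + 1
2 = 2·1 + 0  (stop)
So 33/26 = [1; 3, 1, 2, 2].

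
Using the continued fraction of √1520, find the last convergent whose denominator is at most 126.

√1520 = [38; 1, 76, …] (period length 2).
Convergents:
  p_0/q_0 = 38/1
  p_1/q_1 = 39/1
  p_2/q_2 = 3002/77
  p_3/q_3 = 3041/78
  p_4/q_4 = 234118/6005
q_3 = 78 ≤ 126 < 6005 = q_4, so the answer is 3041/78.

3041/78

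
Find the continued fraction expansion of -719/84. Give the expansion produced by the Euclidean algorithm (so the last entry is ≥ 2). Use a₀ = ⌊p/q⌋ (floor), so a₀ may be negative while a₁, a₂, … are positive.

-719 = -9·84 + 37
84 = 2·37 + 10
37 = 3·10 + 7
10 = 1·7 + 3
7 = 2·3 + 1
3 = 3·1 + 0  (stop)
So -719/84 = [-9; 2, 3, 1, 2, 3].

[-9; 2, 3, 1, 2, 3]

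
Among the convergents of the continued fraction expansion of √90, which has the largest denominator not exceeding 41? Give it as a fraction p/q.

351/37

√90 = [9; 2, 18, …] (period length 2).
Convergents:
  p_0/q_0 = 9/1
  p_1/q_1 = 19/2
  p_2/q_2 = 351/37
  p_3/q_3 = 721/76
q_2 = 37 ≤ 41 < 76 = q_3, so the answer is 351/37.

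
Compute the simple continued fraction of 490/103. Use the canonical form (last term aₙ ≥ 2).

[4; 1, 3, 8, 3]

490 = 4*103 + 78
103 = 1*78 + 25
78 = 3*25 + 3
25 = 8*3 + 1
3 = 3*1 + 0  (stop)
So 490/103 = [4; 1, 3, 8, 3].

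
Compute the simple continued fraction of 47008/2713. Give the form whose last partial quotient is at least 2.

47008 = 17·2713 + 887
2713 = 3·887 + 52
887 = 17·52 + 3
52 = 17·3 + 1
3 = 3·1 + 0  (stop)
So 47008/2713 = [17; 3, 17, 17, 3].

[17; 3, 17, 17, 3]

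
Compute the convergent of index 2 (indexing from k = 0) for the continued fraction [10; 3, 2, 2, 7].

72/7

Using pₖ = aₖpₖ₋₁ + pₖ₋₂, qₖ = aₖqₖ₋₁ + qₖ₋₂ (with p₋₁=1, p₋₂=0, q₋₁=0, q₋₂=1):
  k=0: a=10, p=10, q=1
  k=1: a=3, p=31, q=3
  k=2: a=2, p=72, q=7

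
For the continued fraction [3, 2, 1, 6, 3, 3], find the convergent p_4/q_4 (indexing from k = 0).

Using pₖ = aₖpₖ₋₁ + pₖ₋₂, qₖ = aₖqₖ₋₁ + qₖ₋₂ (with p₋₁=1, p₋₂=0, q₋₁=0, q₋₂=1):
  k=0: a=3, p=3, q=1
  k=1: a=2, p=7, q=2
  k=2: a=1, p=10, q=3
  k=3: a=6, p=67, q=20
  k=4: a=3, p=211, q=63

211/63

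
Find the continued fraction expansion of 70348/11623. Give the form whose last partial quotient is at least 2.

70348 = 6×11623 + 610
11623 = 19×610 + 33
610 = 18×33 + 16
33 = 2×16 + 1
16 = 16×1 + 0  (stop)
So 70348/11623 = [6; 19, 18, 2, 16].

[6; 19, 18, 2, 16]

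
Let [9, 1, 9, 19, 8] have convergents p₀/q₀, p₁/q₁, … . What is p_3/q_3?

1891/191

Using pₖ = aₖpₖ₋₁ + pₖ₋₂, qₖ = aₖqₖ₋₁ + qₖ₋₂ (with p₋₁=1, p₋₂=0, q₋₁=0, q₋₂=1):
  k=0: a=9, p=9, q=1
  k=1: a=1, p=10, q=1
  k=2: a=9, p=99, q=10
  k=3: a=19, p=1891, q=191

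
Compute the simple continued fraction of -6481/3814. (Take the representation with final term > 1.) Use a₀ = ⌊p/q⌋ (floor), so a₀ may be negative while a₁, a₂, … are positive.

-6481 = -2×3814 + 1147
3814 = 3×1147 + 373
1147 = 3×373 + 28
373 = 13×28 + 9
28 = 3×9 + 1
9 = 9×1 + 0  (stop)
So -6481/3814 = [-2; 3, 3, 13, 3, 9].

[-2; 3, 3, 13, 3, 9]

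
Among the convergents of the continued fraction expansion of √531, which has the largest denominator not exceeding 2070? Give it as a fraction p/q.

√531 = [23; 23, 46, …] (period length 2).
Convergents:
  p_0/q_0 = 23/1
  p_1/q_1 = 530/23
  p_2/q_2 = 24403/1059
  p_3/q_3 = 561799/24380
q_2 = 1059 ≤ 2070 < 24380 = q_3, so the answer is 24403/1059.

24403/1059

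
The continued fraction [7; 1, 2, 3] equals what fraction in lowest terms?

77/10

Fold from the inside: start with 3/1.
  2 + 1/3 = 7/3
  1 + 3/7 = 10/7
  7 + 7/10 = 77/10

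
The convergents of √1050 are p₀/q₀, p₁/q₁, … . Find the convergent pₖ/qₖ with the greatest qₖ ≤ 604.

8749/270

√1050 = [32; 2, 2, 10, 2, 2, 64, …] (period length 6).
Convergents:
  p_0/q_0 = 32/1
  p_1/q_1 = 65/2
  p_2/q_2 = 162/5
  p_3/q_3 = 1685/52
  p_4/q_4 = 3532/109
  p_5/q_5 = 8749/270
  p_6/q_6 = 563468/17389
q_5 = 270 ≤ 604 < 17389 = q_6, so the answer is 8749/270.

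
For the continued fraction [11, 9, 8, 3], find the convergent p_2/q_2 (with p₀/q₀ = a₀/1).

811/73

Using pₖ = aₖpₖ₋₁ + pₖ₋₂, qₖ = aₖqₖ₋₁ + qₖ₋₂ (with p₋₁=1, p₋₂=0, q₋₁=0, q₋₂=1):
  k=0: a=11, p=11, q=1
  k=1: a=9, p=100, q=9
  k=2: a=8, p=811, q=73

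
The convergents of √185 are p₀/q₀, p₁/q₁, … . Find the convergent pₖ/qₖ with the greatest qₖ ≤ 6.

68/5

√185 = [13; 1, 1, 1, 1, 26, …] (period length 5).
Convergents:
  p_0/q_0 = 13/1
  p_1/q_1 = 14/1
  p_2/q_2 = 27/2
  p_3/q_3 = 41/3
  p_4/q_4 = 68/5
  p_5/q_5 = 1809/133
q_4 = 5 ≤ 6 < 133 = q_5, so the answer is 68/5.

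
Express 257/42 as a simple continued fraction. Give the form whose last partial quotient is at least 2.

257 = 6*42 + 5
42 = 8*5 + 2
5 = 2*2 + 1
2 = 2*1 + 0  (stop)
So 257/42 = [6; 8, 2, 2].

[6; 8, 2, 2]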